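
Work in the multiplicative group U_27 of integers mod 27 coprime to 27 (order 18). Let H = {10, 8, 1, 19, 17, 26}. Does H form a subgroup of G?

Yes

|H| = 6 divides |G| = 18, consistent with Lagrange.
H contains the identity, every element's inverse is in H, and H is closed under ·: it is a subgroup.
In fact H = ⟨17⟩.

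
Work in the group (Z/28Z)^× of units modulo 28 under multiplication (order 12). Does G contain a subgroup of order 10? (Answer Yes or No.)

10 does not divide |G| = 12, so by Lagrange no subgroup of order 10 exists.

No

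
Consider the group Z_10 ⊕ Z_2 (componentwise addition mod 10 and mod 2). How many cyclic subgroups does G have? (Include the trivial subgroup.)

8

Each element a generates a cyclic subgroup ⟨a⟩; distinct elements may generate the same one (a cyclic group of order d has φ(d) generators).
Cyclic subgroups by order — order 1: 1; order 2: 3; order 5: 1; order 10: 3.
Total: 8.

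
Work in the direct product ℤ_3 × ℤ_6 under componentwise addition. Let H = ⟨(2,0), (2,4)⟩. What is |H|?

9

|⟨(2,0)⟩| = 3 and |⟨(2,4)⟩| = 3, so |H| is a multiple of lcm(3, 3) = 3 and divides |G| = 18.
Closing under the operation: H = {(0,0), (0,2), (0,4), (1,0), (1,2), (1,4), (2,0), (2,2), (2,4)}, so |H| = 9.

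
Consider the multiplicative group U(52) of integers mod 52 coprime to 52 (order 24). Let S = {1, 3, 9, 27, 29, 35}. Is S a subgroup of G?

Yes

|S| = 6 divides |G| = 24, consistent with Lagrange.
S contains the identity, every element's inverse is in S, and S is closed under ·: it is a subgroup.
In fact S = ⟨3⟩.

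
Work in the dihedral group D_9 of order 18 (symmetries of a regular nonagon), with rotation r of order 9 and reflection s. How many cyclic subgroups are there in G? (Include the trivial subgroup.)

12

Group the elements of G by the cyclic subgroup they generate; each cyclic subgroup of order d accounts for φ(d) elements.
Cyclic subgroups by order — order 1: 1; order 2: 9; order 3: 1; order 9: 1.
Total: 12.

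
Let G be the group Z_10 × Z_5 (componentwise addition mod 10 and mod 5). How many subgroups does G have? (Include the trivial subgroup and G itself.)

|G| = 50, so by Lagrange every subgroup order divides 50. Divisors: 1, 2, 5, 10, 25, 50.
Subgroups by order — order 1: 1; order 2: 1; order 5: 6; order 10: 6; order 25: 1; order 50: 1.
Total: 1 + 1 + 6 + 6 + 1 + 1 = 16.

16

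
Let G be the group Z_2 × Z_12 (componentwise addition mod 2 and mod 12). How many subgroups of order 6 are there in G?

3

|G| = 24 and 6 | 24, so subgroups of order 6 are possible by Lagrange.
The subgroups of order 6 are: {(0,0), (0,2), (0,4), (0,6), (0,8), (0,10)}; {(0,0), (0,4), (0,8), (1,0), (1,4), (1,8)}; {(0,0), (0,4), (0,8), (1,2), (1,6), (1,10)}.
So G has 3 subgroups of order 6.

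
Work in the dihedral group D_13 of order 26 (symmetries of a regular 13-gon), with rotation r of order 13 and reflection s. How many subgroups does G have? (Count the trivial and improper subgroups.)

16

|G| = 26, so by Lagrange every subgroup order divides 26. Divisors: 1, 2, 13, 26.
Subgroups by order — order 1: 1; order 2: 13; order 13: 1; order 26: 1.
Total: 1 + 13 + 1 + 1 = 16.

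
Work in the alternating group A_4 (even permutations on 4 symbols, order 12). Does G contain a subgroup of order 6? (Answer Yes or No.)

6 | 12, so Lagrange does not rule it out; but checking all subgroups of G, none has order 6.
(A_4 is the standard example that the converse of Lagrange fails.)

No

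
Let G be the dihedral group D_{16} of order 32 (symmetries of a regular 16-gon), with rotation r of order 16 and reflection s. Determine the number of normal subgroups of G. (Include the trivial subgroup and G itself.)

8

G has 36 subgroups. Checking conjugation-invariance by order — order 1: 1/1 normal; order 2: 1/17 normal; order 4: 1/9 normal; order 8: 1/5 normal; order 16: 3/3 normal; order 32: 1/1 normal.
Total normal subgroups: 8.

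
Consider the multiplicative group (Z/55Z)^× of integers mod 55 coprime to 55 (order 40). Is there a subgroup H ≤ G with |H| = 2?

Yes

2 | 40. A subgroup of order 2 is {1, 21}.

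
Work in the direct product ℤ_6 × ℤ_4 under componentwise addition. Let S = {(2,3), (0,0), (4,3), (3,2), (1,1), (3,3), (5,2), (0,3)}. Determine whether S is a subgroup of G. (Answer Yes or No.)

No

(2,3) ∈ S but its inverse (4,1) ∉ S, so S is not a subgroup.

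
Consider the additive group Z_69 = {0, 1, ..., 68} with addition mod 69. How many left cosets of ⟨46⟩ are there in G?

|⟨46⟩| = 3 and |G| = 69.
By Lagrange, [G : H] = |G|/|H| = 69/3 = 23.

23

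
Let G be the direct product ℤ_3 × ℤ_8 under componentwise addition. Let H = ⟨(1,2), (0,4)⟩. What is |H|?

|⟨(1,2)⟩| = 12 and |⟨(0,4)⟩| = 2, so |H| is a multiple of lcm(12, 2) = 12 and divides |G| = 24.
Closing under the operation: H = {(0,0), (0,2), (0,4), (0,6), (1,0), (1,2), (1,4), (1,6), (2,0), (2,2), (2,4), (2,6)}, so |H| = 12.

12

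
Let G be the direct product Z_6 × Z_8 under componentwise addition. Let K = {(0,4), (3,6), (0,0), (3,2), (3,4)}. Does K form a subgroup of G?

No

|K| = 5 does not divide |G| = 48, so by Lagrange K is not a subgroup.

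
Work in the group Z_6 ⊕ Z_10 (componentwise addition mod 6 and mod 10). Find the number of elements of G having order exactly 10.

12

An element (a,b) has order lcm(ord(a), ord(b)); count pairs with lcm equal to 10.
Enumerating gives 12 such elements.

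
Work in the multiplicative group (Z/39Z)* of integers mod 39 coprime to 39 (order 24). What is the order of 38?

Compute successive powers of 38 mod 39: 38, 1; 38^2 ≡ 1 (mod 39).
So |⟨38⟩| = 2.

2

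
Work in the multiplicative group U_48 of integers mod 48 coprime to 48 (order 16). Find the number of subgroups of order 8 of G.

|G| = 16 and 8 | 16, so subgroups of order 8 are possible by Lagrange.
The subgroups of order 8 are: {1, 11, 13, 23, 25, 35, 37, 47}; {1, 11, 17, 19, 25, 35, 41, 43}; {1, 5, 7, 11, 25, 29, 31, 35}; {1, 5, 13, 17, 25, 29, 37, 41}; … (7 in all).
So G has 7 subgroups of order 8.

7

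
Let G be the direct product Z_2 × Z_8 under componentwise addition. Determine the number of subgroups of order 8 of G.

3

|G| = 16 and 8 | 16, so subgroups of order 8 are possible by Lagrange.
The subgroups of order 8 are: {(0,0), (0,1), (0,2), (0,3), (0,4), (0,5), (0,6), (0,7)}; {(0,0), (0,2), (0,4), (0,6), (1,0), (1,2), (1,4), (1,6)}; {(0,0), (0,2), (0,4), (0,6), (1,1), (1,3), (1,5), (1,7)}.
So G has 3 subgroups of order 8.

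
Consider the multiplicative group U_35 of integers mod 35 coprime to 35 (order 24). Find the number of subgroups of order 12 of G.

3

|G| = 24 and 12 | 24, so subgroups of order 12 are possible by Lagrange.
The subgroups of order 12 are: {1, 3, 4, 9, 11, 12, 13, 16, 17, 27, 29, 33}; {1, 2, 4, 8, 9, 11, 16, 18, 22, 23, 29, 32}; {1, 4, 6, 9, 11, 16, 19, 24, 26, 29, 31, 34}.
So G has 3 subgroups of order 12.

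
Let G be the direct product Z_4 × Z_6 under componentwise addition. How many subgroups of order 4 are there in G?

3

|G| = 24 and 4 | 24, so subgroups of order 4 are possible by Lagrange.
The subgroups of order 4 are: {(0,0), (0,3), (2,0), (2,3)}; {(0,0), (1,0), (2,0), (3,0)}; {(0,0), (1,3), (2,0), (3,3)}.
So G has 3 subgroups of order 4.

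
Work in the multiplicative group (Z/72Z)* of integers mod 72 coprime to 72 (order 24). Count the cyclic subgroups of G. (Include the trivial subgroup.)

Group the elements of G by the cyclic subgroup they generate; each cyclic subgroup of order d accounts for φ(d) elements.
Cyclic subgroups by order — order 1: 1; order 2: 7; order 3: 1; order 6: 7.
Total: 16.

16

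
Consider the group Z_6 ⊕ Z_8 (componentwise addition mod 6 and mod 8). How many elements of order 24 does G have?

An element (a,b) has order lcm(ord(a), ord(b)); count pairs with lcm equal to 24.
Enumerating gives 16 such elements.

16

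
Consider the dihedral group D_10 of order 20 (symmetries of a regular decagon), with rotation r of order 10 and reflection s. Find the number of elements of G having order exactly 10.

The elements of order 10 are: r, r^3, r^7, r^9.
That's 4.

4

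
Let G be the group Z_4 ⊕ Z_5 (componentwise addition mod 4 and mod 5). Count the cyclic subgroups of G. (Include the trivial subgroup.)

A cyclic subgroup of order d is generated by each of its φ(d) elements of order d, so the cyclic subgroups of order d number (#elements of order d)/φ(d).
Cyclic subgroups by order — order 1: 1; order 2: 1; order 4: 1; order 5: 1; order 10: 1; order 20: 1.
Total: 6.

6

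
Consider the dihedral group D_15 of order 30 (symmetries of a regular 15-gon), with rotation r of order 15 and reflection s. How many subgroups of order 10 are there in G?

3

|G| = 30 and 10 | 30, so subgroups of order 10 are possible by Lagrange.
The subgroups of order 10 are: {e, r^3, r^6, r^9, r^12, rs, r^4s, r^7s, r^10s, r^13s}; {e, r^3, r^6, r^9, r^12, r^2s, r^5s, r^8s, r^11s, r^14s}; {e, r^3, r^6, r^9, r^12, s, r^3s, r^6s, r^9s, r^12s}.
So G has 3 subgroups of order 10.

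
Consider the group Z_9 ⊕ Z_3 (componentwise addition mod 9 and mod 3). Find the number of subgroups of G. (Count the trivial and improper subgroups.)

10

|G| = 27, so by Lagrange every subgroup order divides 27. Divisors: 1, 3, 9, 27.
Subgroups by order — order 1: 1; order 3: 4; order 9: 4; order 27: 1.
Total: 1 + 4 + 4 + 1 = 10.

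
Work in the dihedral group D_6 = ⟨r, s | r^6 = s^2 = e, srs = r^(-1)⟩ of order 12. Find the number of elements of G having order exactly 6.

The elements of order 6 are: r, r^5.
That's 2.

2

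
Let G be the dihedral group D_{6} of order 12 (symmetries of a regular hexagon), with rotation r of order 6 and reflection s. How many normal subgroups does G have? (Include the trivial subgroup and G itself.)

7

G has 16 subgroups. Checking conjugation-invariance by order — order 1: 1/1 normal; order 2: 1/7 normal; order 3: 1/1 normal; order 4: 0/3 normal; order 6: 3/3 normal; order 12: 1/1 normal.
Total normal subgroups: 7.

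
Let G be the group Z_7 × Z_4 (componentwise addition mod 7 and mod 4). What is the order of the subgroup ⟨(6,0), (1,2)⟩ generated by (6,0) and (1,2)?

14

|⟨(6,0)⟩| = 7 and |⟨(1,2)⟩| = 14, so |H| is a multiple of lcm(7, 14) = 14 and divides |G| = 28.
Closing under the operation: H = {(0,0), (0,2), (1,0), (1,2), (2,0), (2,2), (3,0), (3,2), (4,0), (4,2), (5,0), (5,2), (6,0), (6,2)}, so |H| = 14.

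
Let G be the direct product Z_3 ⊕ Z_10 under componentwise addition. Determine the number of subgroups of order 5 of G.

1

|G| = 30 and 5 | 30, so subgroups of order 5 are possible by Lagrange.
The subgroups of order 5 are: {(0,0), (0,2), (0,4), (0,6), (0,8)}.
So G has 1 subgroup of order 5.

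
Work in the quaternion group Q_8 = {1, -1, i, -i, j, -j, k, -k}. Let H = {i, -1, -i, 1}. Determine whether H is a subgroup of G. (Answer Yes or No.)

Yes

|H| = 4 divides |G| = 8, consistent with Lagrange.
H contains the identity, every element's inverse is in H, and H is closed under ·: it is a subgroup.
In fact H = ⟨-i⟩.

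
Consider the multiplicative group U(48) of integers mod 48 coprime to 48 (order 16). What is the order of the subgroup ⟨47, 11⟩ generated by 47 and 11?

|⟨47⟩| = 2 and |⟨11⟩| = 4, so |H| is a multiple of lcm(2, 4) = 4 and divides |G| = 16.
Closing under the operation: H = {1, 11, 13, 23, 25, 35, 37, 47}, so |H| = 8.

8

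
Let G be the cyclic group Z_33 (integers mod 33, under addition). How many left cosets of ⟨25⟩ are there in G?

|⟨25⟩| = 33 and |G| = 33.
By Lagrange, [G : H] = |G|/|H| = 33/33 = 1.

1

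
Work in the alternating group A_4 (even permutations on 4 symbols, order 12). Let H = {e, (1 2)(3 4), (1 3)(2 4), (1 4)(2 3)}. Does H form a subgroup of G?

|H| = 4 divides |G| = 12, consistent with Lagrange.
H contains the identity, every element's inverse is in H, and H is closed under ∘: it is a subgroup.

Yes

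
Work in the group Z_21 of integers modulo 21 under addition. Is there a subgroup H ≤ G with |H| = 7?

Yes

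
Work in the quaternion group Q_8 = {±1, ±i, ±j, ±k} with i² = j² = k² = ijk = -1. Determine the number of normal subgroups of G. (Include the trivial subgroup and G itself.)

G has 6 subgroups. Checking conjugation-invariance by order — order 1: 1/1 normal; order 2: 1/1 normal; order 4: 3/3 normal; order 8: 1/1 normal.
Total normal subgroups: 6.

6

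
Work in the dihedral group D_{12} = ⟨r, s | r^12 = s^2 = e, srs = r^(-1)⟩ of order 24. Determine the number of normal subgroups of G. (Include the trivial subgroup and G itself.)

9

G has 34 subgroups. Checking conjugation-invariance by order — order 1: 1/1 normal; order 2: 1/13 normal; order 3: 1/1 normal; order 4: 1/7 normal; order 6: 1/5 normal; order 8: 0/3 normal; order 12: 3/3 normal; order 24: 1/1 normal.
Total normal subgroups: 9.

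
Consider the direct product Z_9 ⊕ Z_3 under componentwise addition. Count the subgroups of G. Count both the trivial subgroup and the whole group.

10

|G| = 27, so by Lagrange every subgroup order divides 27. Divisors: 1, 3, 9, 27.
Subgroups by order — order 1: 1; order 3: 4; order 9: 4; order 27: 1.
Total: 1 + 4 + 4 + 1 = 10.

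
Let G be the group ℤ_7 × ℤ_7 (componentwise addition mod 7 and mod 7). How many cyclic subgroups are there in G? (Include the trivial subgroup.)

9

A cyclic subgroup of order d is generated by each of its φ(d) elements of order d, so the cyclic subgroups of order d number (#elements of order d)/φ(d).
Cyclic subgroups by order — order 1: 1; order 7: 8.
Total: 9.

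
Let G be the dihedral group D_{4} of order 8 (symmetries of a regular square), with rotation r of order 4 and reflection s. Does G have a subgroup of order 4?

Yes

4 | 8. A subgroup of order 4 is {e, r, r^2, r^3}.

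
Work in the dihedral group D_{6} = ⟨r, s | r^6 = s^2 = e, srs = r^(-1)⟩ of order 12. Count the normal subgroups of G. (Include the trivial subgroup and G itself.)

7

G has 16 subgroups. Checking conjugation-invariance by order — order 1: 1/1 normal; order 2: 1/7 normal; order 3: 1/1 normal; order 4: 0/3 normal; order 6: 3/3 normal; order 12: 1/1 normal.
Total normal subgroups: 7.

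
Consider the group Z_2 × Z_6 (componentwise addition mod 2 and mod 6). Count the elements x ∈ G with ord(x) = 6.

An element (a,b) has order lcm(ord(a), ord(b)); count pairs with lcm equal to 6.
Enumerating gives 6 such elements.

6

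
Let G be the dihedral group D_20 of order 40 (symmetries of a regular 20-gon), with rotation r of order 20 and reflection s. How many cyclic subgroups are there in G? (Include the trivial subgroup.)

26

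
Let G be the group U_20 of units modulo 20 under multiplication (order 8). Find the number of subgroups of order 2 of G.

3

|G| = 8 and 2 | 8, so subgroups of order 2 are possible by Lagrange.
The subgroups of order 2 are: {1, 11}; {1, 19}; {1, 9}.
So G has 3 subgroups of order 2.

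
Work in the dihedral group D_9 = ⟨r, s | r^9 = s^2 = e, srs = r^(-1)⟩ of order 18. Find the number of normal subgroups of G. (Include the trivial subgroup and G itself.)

4

G has 16 subgroups. Checking conjugation-invariance by order — order 1: 1/1 normal; order 2: 0/9 normal; order 3: 1/1 normal; order 6: 0/3 normal; order 9: 1/1 normal; order 18: 1/1 normal.
Total normal subgroups: 4.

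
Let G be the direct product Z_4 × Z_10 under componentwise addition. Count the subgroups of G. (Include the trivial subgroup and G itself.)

|G| = 40, so by Lagrange every subgroup order divides 40. Divisors: 1, 2, 4, 5, 8, 10, 20, 40.
Subgroups by order — order 1: 1; order 2: 3; order 4: 3; order 5: 1; order 8: 1; order 10: 3; order 20: 3; order 40: 1.
Total: 1 + 3 + 3 + 1 + 1 + 3 + 3 + 1 = 16.

16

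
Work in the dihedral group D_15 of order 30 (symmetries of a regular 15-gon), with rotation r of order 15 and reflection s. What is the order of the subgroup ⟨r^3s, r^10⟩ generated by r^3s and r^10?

|⟨r^3s⟩| = 2 and |⟨r^10⟩| = 3, so |H| is a multiple of lcm(2, 3) = 6 and divides |G| = 30.
Closing under the operation: H = {e, r^5, r^10, r^3s, r^8s, r^13s}, so |H| = 6.

6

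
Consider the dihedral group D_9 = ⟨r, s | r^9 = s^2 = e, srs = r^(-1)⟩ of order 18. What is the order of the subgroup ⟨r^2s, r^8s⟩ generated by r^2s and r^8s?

|⟨r^2s⟩| = 2 and |⟨r^8s⟩| = 2, so |H| is a multiple of lcm(2, 2) = 2 and divides |G| = 18.
Closing under the operation: H = {e, r^3, r^6, r^2s, r^5s, r^8s}, so |H| = 6.

6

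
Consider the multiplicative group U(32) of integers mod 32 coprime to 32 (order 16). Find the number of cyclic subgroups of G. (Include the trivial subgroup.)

8

Group the elements of G by the cyclic subgroup they generate; each cyclic subgroup of order d accounts for φ(d) elements.
Cyclic subgroups by order — order 1: 1; order 2: 3; order 4: 2; order 8: 2.
Total: 8.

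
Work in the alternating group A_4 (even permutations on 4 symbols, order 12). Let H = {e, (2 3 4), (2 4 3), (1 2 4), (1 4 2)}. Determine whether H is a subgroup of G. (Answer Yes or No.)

No

|H| = 5 does not divide |G| = 12, so by Lagrange H is not a subgroup.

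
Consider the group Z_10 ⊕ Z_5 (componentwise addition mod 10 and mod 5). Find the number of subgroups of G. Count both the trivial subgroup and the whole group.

16

|G| = 50, so by Lagrange every subgroup order divides 50. Divisors: 1, 2, 5, 10, 25, 50.
Subgroups by order — order 1: 1; order 2: 1; order 5: 6; order 10: 6; order 25: 1; order 50: 1.
Total: 1 + 1 + 6 + 6 + 1 + 1 = 16.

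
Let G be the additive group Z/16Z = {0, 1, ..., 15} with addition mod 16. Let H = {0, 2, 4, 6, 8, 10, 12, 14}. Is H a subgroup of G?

|H| = 8 divides |G| = 16, consistent with Lagrange.
H contains the identity, every element's inverse is in H, and H is closed under +: it is a subgroup.
In fact H = ⟨2⟩.

Yes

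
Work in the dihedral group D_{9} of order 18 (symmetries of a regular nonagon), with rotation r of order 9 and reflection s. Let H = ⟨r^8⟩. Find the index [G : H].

|⟨r^8⟩| = 9 and |G| = 18.
By Lagrange, [G : H] = |G|/|H| = 18/9 = 2.

2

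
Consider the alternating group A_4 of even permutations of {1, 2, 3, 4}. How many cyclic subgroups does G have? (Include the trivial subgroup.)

Each element a generates a cyclic subgroup ⟨a⟩; distinct elements may generate the same one (a cyclic group of order d has φ(d) generators).
Cyclic subgroups by order — order 1: 1; order 2: 3; order 3: 4.
Total: 8.

8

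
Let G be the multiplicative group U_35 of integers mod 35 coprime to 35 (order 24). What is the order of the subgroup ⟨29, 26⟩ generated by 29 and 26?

|⟨29⟩| = 2 and |⟨26⟩| = 6, so |H| is a multiple of lcm(2, 6) = 6 and divides |G| = 24.
Closing under the operation: H = {1, 4, 6, 9, 11, 16, 19, 24, 26, 29, 31, 34}, so |H| = 12.

12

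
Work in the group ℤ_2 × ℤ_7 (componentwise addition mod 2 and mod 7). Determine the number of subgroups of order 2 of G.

1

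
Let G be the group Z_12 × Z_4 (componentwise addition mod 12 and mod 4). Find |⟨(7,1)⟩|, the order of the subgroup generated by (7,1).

The order of (7,1) in Z_12 × Z_4 is lcm(ord(7) in Z_12, ord(1) in Z_4).
ord(7) = 12 and ord(1) = 4, so |⟨(7,1)⟩| = lcm(12, 4) = 12.

12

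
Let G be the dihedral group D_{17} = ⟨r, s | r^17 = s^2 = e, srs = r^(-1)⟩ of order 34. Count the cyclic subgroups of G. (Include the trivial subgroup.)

19

Each element a generates a cyclic subgroup ⟨a⟩; distinct elements may generate the same one (a cyclic group of order d has φ(d) generators).
Cyclic subgroups by order — order 1: 1; order 2: 17; order 17: 1.
Total: 19.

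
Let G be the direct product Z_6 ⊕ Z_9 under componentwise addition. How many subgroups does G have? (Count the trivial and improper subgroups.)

20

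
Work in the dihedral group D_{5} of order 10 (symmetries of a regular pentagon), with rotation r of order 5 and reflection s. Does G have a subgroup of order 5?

Yes

5 | 10. A subgroup of order 5 is {e, r, r^2, r^3, r^4}.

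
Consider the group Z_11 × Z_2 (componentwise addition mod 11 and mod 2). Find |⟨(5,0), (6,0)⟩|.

11

|⟨(5,0)⟩| = 11 and |⟨(6,0)⟩| = 11, so |H| is a multiple of lcm(11, 11) = 11 and divides |G| = 22.
Closing under the operation: H = {(0,0), (1,0), (2,0), (3,0), (4,0), (5,0), (6,0), (7,0), (8,0), (9,0), (10,0)}, so |H| = 11.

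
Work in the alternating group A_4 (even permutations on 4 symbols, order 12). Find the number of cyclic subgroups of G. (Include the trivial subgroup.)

8

A cyclic subgroup of order d is generated by each of its φ(d) elements of order d, so the cyclic subgroups of order d number (#elements of order d)/φ(d).
Cyclic subgroups by order — order 1: 1; order 2: 3; order 3: 4.
Total: 8.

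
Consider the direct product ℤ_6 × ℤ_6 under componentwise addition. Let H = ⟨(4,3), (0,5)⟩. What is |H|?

|⟨(4,3)⟩| = 6 and |⟨(0,5)⟩| = 6, so |H| is a multiple of lcm(6, 6) = 6 and divides |G| = 36.
Closing under the operation: H = {(0,0), (0,1), (0,2), (0,3), (0,4), (0,5), (2,0), (2,1), (2,2), (2,3), (2,4), (2,5), (4,0), (4,1), (4,2), (4,3), (4,4), (4,5)}, so |H| = 18.

18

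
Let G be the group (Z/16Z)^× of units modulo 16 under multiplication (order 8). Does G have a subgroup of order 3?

No

3 does not divide |G| = 8, so by Lagrange no subgroup of order 3 exists.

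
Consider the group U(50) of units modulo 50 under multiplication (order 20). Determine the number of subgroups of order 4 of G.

1

|G| = 20 and 4 | 20, so subgroups of order 4 are possible by Lagrange.
The subgroups of order 4 are: {1, 7, 43, 49}.
So G has 1 subgroup of order 4.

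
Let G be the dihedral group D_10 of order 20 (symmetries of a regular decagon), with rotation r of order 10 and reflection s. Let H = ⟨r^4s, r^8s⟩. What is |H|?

10

|⟨r^4s⟩| = 2 and |⟨r^8s⟩| = 2, so |H| is a multiple of lcm(2, 2) = 2 and divides |G| = 20.
Closing under the operation: H = {e, r^2, r^4, r^6, r^8, s, r^2s, r^4s, r^6s, r^8s}, so |H| = 10.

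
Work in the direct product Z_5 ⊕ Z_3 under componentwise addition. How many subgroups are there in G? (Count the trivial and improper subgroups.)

4

|G| = 15, so by Lagrange every subgroup order divides 15. Divisors: 1, 3, 5, 15.
Subgroups by order — order 1: 1; order 3: 1; order 5: 1; order 15: 1.
Total: 1 + 1 + 1 + 1 = 4.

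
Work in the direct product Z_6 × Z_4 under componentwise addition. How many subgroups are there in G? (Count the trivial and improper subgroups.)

|G| = 24, so by Lagrange every subgroup order divides 24. Divisors: 1, 2, 3, 4, 6, 8, 12, 24.
Subgroups by order — order 1: 1; order 2: 3; order 3: 1; order 4: 3; order 6: 3; order 8: 1; order 12: 3; order 24: 1.
Total: 1 + 3 + 1 + 3 + 3 + 1 + 3 + 1 = 16.

16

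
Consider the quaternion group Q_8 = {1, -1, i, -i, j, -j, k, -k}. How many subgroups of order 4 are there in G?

3

|G| = 8 and 4 | 8, so subgroups of order 4 are possible by Lagrange.
The subgroups of order 4 are: {1, -1, i, -i}; {1, -1, j, -j}; {1, -1, k, -k}.
So G has 3 subgroups of order 4.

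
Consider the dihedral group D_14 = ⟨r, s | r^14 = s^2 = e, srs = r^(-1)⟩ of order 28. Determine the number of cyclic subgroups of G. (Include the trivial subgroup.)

Group the elements of G by the cyclic subgroup they generate; each cyclic subgroup of order d accounts for φ(d) elements.
Cyclic subgroups by order — order 1: 1; order 2: 15; order 7: 1; order 14: 1.
Total: 18.

18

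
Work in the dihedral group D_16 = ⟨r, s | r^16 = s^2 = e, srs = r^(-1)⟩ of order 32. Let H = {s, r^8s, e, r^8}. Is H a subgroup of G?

Yes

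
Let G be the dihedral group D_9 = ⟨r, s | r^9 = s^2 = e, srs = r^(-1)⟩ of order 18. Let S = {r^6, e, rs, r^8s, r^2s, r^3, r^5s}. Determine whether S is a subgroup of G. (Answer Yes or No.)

|S| = 7 does not divide |G| = 18, so by Lagrange S is not a subgroup.

No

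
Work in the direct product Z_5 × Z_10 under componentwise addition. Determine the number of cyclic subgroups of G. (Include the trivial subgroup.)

14

Each element a generates a cyclic subgroup ⟨a⟩; distinct elements may generate the same one (a cyclic group of order d has φ(d) generators).
Cyclic subgroups by order — order 1: 1; order 2: 1; order 5: 6; order 10: 6.
Total: 14.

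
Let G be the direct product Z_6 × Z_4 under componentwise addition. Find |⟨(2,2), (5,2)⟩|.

12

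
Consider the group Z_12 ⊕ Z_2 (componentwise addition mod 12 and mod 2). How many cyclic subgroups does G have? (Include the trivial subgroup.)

A cyclic subgroup of order d is generated by each of its φ(d) elements of order d, so the cyclic subgroups of order d number (#elements of order d)/φ(d).
Cyclic subgroups by order — order 1: 1; order 2: 3; order 3: 1; order 4: 2; order 6: 3; order 12: 2.
Total: 12.

12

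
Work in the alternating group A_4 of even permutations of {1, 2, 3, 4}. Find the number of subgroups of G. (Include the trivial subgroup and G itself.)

|G| = 12, so by Lagrange every subgroup order divides 12. Divisors: 1, 2, 3, 4, 6, 12.
Subgroups by order — order 1: 1; order 2: 3; order 3: 4; order 4: 1; order 6: 0; order 12: 1.
Total: 1 + 3 + 4 + 1 + 0 + 1 = 10.

10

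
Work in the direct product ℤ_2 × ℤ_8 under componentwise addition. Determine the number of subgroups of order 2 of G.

|G| = 16 and 2 | 16, so subgroups of order 2 are possible by Lagrange.
The subgroups of order 2 are: {(0,0), (0,4)}; {(0,0), (1,0)}; {(0,0), (1,4)}.
So G has 3 subgroups of order 2.

3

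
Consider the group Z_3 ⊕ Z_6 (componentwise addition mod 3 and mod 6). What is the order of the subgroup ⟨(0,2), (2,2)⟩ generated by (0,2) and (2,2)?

|⟨(0,2)⟩| = 3 and |⟨(2,2)⟩| = 3, so |H| is a multiple of lcm(3, 3) = 3 and divides |G| = 18.
Closing under the operation: H = {(0,0), (0,2), (0,4), (1,0), (1,2), (1,4), (2,0), (2,2), (2,4)}, so |H| = 9.

9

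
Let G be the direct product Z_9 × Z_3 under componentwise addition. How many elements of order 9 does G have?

18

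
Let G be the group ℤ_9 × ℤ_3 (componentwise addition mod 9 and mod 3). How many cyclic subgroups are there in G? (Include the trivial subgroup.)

8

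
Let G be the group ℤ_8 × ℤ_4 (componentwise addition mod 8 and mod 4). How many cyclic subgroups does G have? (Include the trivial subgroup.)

14

Group the elements of G by the cyclic subgroup they generate; each cyclic subgroup of order d accounts for φ(d) elements.
Cyclic subgroups by order — order 1: 1; order 2: 3; order 4: 6; order 8: 4.
Total: 14.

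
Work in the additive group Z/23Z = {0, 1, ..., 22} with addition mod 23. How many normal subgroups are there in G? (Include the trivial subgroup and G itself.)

2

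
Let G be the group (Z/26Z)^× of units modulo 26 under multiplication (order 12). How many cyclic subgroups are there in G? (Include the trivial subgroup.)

6

Group the elements of G by the cyclic subgroup they generate; each cyclic subgroup of order d accounts for φ(d) elements.
Cyclic subgroups by order — order 1: 1; order 2: 1; order 3: 1; order 4: 1; order 6: 1; order 12: 1.
Total: 6.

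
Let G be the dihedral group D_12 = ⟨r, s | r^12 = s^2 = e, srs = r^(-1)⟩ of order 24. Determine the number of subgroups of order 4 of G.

|G| = 24 and 4 | 24, so subgroups of order 4 are possible by Lagrange.
The subgroups of order 4 are: {e, r^6, r^4s, r^10s}; {e, r^6, r^5s, r^11s}; {e, r^6, r^2s, r^8s}; {e, r^3, r^6, r^9}; … (7 in all).
So G has 7 subgroups of order 4.

7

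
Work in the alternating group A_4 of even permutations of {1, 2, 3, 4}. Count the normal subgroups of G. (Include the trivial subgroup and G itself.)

3

G has 10 subgroups. Checking conjugation-invariance by order — order 1: 1/1 normal; order 2: 0/3 normal; order 3: 0/4 normal; order 4: 1/1 normal; order 12: 1/1 normal.
Total normal subgroups: 3.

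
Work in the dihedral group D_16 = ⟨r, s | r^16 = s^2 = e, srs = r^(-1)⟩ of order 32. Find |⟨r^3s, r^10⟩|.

16

|⟨r^3s⟩| = 2 and |⟨r^10⟩| = 8, so |H| is a multiple of lcm(2, 8) = 8 and divides |G| = 32.
Closing under the operation: H = {e, r^2, r^4, r^6, r^8, r^10, r^12, r^14, rs, r^3s, r^5s, r^7s, r^9s, r^11s, r^13s, r^15s}, so |H| = 16.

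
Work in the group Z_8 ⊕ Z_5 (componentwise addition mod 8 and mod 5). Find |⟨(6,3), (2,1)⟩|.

|⟨(6,3)⟩| = 20 and |⟨(2,1)⟩| = 20, so |H| is a multiple of lcm(20, 20) = 20 and divides |G| = 40.
Closing under the operation: H = {(0,0), (0,1), (0,2), (0,3), (0,4), (2,0), (2,1), (2,2), (2,3), (2,4), (4,0), (4,1), (4,2), (4,3), (4,4), (6,0), (6,1), (6,2), (6,3), (6,4)}, so |H| = 20.

20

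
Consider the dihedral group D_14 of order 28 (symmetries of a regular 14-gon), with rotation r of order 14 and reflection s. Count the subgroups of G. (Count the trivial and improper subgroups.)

|G| = 28, so by Lagrange every subgroup order divides 28. Divisors: 1, 2, 4, 7, 14, 28.
Subgroups by order — order 1: 1; order 2: 15; order 4: 7; order 7: 1; order 14: 3; order 28: 1.
Total: 1 + 15 + 7 + 1 + 3 + 1 = 28.

28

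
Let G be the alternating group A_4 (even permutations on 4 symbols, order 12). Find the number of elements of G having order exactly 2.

3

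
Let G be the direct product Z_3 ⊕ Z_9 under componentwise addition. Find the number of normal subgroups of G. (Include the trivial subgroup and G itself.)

10

G is abelian, so every subgroup is normal.
G has 10 subgroups in total, hence 10 normal subgroups.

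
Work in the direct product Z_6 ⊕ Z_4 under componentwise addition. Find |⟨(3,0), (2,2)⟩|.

|⟨(3,0)⟩| = 2 and |⟨(2,2)⟩| = 6, so |H| is a multiple of lcm(2, 6) = 6 and divides |G| = 24.
Closing under the operation: H = {(0,0), (0,2), (1,0), (1,2), (2,0), (2,2), (3,0), (3,2), (4,0), (4,2), (5,0), (5,2)}, so |H| = 12.

12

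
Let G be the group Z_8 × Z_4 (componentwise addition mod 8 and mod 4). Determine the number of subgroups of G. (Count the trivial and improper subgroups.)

22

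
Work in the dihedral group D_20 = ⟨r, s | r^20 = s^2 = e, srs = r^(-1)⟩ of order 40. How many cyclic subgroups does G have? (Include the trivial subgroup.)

26

Group the elements of G by the cyclic subgroup they generate; each cyclic subgroup of order d accounts for φ(d) elements.
Cyclic subgroups by order — order 1: 1; order 2: 21; order 4: 1; order 5: 1; order 10: 1; order 20: 1.
Total: 26.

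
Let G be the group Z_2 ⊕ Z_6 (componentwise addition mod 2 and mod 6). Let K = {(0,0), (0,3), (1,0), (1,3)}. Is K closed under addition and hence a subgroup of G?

|K| = 4 divides |G| = 12, consistent with Lagrange.
K contains the identity, every element's inverse is in K, and K is closed under +: it is a subgroup.

Yes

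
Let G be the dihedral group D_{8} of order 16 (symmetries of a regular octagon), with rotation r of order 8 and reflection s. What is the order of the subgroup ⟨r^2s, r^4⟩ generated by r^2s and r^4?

4

|⟨r^2s⟩| = 2 and |⟨r^4⟩| = 2, so |H| is a multiple of lcm(2, 2) = 2 and divides |G| = 16.
Closing under the operation: H = {e, r^4, r^2s, r^6s}, so |H| = 4.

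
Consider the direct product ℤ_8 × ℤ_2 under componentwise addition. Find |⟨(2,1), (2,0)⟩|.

8

|⟨(2,1)⟩| = 4 and |⟨(2,0)⟩| = 4, so |H| is a multiple of lcm(4, 4) = 4 and divides |G| = 16.
Closing under the operation: H = {(0,0), (0,1), (2,0), (2,1), (4,0), (4,1), (6,0), (6,1)}, so |H| = 8.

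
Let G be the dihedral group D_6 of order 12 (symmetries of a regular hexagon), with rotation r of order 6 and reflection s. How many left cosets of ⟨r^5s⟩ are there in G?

|⟨r^5s⟩| = 2 and |G| = 12.
By Lagrange, [G : H] = |G|/|H| = 12/2 = 6.

6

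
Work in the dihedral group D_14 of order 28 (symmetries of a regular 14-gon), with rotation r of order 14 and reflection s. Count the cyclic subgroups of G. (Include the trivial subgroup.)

Group the elements of G by the cyclic subgroup they generate; each cyclic subgroup of order d accounts for φ(d) elements.
Cyclic subgroups by order — order 1: 1; order 2: 15; order 7: 1; order 14: 1.
Total: 18.

18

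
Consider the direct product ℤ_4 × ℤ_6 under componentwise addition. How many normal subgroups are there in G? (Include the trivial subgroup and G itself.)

16

G is abelian, so every subgroup is normal.
G has 16 subgroups in total, hence 16 normal subgroups.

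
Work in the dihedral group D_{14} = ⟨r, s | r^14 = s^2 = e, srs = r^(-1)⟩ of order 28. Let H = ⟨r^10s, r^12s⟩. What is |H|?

14

|⟨r^10s⟩| = 2 and |⟨r^12s⟩| = 2, so |H| is a multiple of lcm(2, 2) = 2 and divides |G| = 28.
Closing under the operation: H = {e, r^2, r^4, r^6, r^8, r^10, r^12, s, r^2s, r^4s, r^6s, r^8s, r^10s, r^12s}, so |H| = 14.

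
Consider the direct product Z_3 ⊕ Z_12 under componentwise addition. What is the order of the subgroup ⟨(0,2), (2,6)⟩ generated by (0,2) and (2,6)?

18

|⟨(0,2)⟩| = 6 and |⟨(2,6)⟩| = 6, so |H| is a multiple of lcm(6, 6) = 6 and divides |G| = 36.
Closing under the operation: H = {(0,0), (0,2), (0,4), (0,6), (0,8), (0,10), (1,0), (1,2), (1,4), (1,6), (1,8), (1,10), (2,0), (2,2), (2,4), (2,6), (2,8), (2,10)}, so |H| = 18.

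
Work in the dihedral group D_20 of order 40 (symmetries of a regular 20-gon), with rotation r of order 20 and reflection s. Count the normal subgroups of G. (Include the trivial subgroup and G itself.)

G has 48 subgroups. Checking conjugation-invariance by order — order 1: 1/1 normal; order 2: 1/21 normal; order 4: 1/11 normal; order 5: 1/1 normal; order 8: 0/5 normal; order 10: 1/5 normal; order 20: 3/3 normal; order 40: 1/1 normal.
Total normal subgroups: 9.

9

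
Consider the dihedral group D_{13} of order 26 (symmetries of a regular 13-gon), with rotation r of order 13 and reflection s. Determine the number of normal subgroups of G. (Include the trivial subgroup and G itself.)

3

G has 16 subgroups. Checking conjugation-invariance by order — order 1: 1/1 normal; order 2: 0/13 normal; order 13: 1/1 normal; order 26: 1/1 normal.
Total normal subgroups: 3.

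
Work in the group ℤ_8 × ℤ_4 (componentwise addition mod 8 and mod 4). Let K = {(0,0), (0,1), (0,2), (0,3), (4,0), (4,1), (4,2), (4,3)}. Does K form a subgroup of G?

Yes

|K| = 8 divides |G| = 32, consistent with Lagrange.
K contains the identity, every element's inverse is in K, and K is closed under +: it is a subgroup.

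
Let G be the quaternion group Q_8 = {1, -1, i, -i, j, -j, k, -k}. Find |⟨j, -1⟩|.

|⟨j⟩| = 4 and |⟨-1⟩| = 2, so |H| is a multiple of lcm(4, 2) = 4 and divides |G| = 8.
Closing under the operation: H = {1, -1, j, -j}, so |H| = 4.

4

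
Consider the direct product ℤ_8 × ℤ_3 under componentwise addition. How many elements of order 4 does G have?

An element (a,b) has order lcm(ord(a), ord(b)); count pairs with lcm equal to 4.
Enumerating gives 2 such elements.

2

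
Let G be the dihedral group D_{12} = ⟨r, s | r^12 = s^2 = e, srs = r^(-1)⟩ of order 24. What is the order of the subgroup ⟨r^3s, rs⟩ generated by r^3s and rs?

|⟨r^3s⟩| = 2 and |⟨rs⟩| = 2, so |H| is a multiple of lcm(2, 2) = 2 and divides |G| = 24.
Closing under the operation: H = {e, r^2, r^4, r^6, r^8, r^10, rs, r^3s, r^5s, r^7s, r^9s, r^11s}, so |H| = 12.

12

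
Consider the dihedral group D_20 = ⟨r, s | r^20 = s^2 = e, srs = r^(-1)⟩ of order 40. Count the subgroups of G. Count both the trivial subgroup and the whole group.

|G| = 40, so by Lagrange every subgroup order divides 40. Divisors: 1, 2, 4, 5, 8, 10, 20, 40.
Subgroups by order — order 1: 1; order 2: 21; order 4: 11; order 5: 1; order 8: 5; order 10: 5; order 20: 3; order 40: 1.
Total: 1 + 21 + 11 + 1 + 5 + 5 + 3 + 1 = 48.

48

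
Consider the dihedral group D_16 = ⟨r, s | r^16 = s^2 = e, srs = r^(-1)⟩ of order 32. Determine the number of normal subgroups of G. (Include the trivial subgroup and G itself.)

G has 36 subgroups. Checking conjugation-invariance by order — order 1: 1/1 normal; order 2: 1/17 normal; order 4: 1/9 normal; order 8: 1/5 normal; order 16: 3/3 normal; order 32: 1/1 normal.
Total normal subgroups: 8.

8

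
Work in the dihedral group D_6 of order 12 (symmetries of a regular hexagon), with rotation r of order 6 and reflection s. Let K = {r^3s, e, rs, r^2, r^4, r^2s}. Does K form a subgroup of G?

No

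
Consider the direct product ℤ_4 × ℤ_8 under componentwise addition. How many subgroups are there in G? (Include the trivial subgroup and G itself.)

22

|G| = 32, so by Lagrange every subgroup order divides 32. Divisors: 1, 2, 4, 8, 16, 32.
Subgroups by order — order 1: 1; order 2: 3; order 4: 7; order 8: 7; order 16: 3; order 32: 1.
Total: 1 + 3 + 7 + 7 + 3 + 1 = 22.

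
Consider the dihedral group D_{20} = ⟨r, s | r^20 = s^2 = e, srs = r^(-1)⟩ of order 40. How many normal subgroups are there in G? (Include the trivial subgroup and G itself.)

9

G has 48 subgroups. Checking conjugation-invariance by order — order 1: 1/1 normal; order 2: 1/21 normal; order 4: 1/11 normal; order 5: 1/1 normal; order 8: 0/5 normal; order 10: 1/5 normal; order 20: 3/3 normal; order 40: 1/1 normal.
Total normal subgroups: 9.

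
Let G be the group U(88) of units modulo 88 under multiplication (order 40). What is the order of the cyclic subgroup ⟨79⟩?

10

Compute successive powers of 79 mod 88: 79, 81, 63, 49, 87, 9, 7, 25, …; 79^10 ≡ 1 (mod 88).
So |⟨79⟩| = 10.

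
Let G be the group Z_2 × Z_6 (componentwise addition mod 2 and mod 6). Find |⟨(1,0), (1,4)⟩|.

|⟨(1,0)⟩| = 2 and |⟨(1,4)⟩| = 6, so |H| is a multiple of lcm(2, 6) = 6 and divides |G| = 12.
Closing under the operation: H = {(0,0), (0,2), (0,4), (1,0), (1,2), (1,4)}, so |H| = 6.

6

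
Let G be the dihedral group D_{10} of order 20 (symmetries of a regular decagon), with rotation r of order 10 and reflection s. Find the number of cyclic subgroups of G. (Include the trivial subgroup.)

14

Each element a generates a cyclic subgroup ⟨a⟩; distinct elements may generate the same one (a cyclic group of order d has φ(d) generators).
Cyclic subgroups by order — order 1: 1; order 2: 11; order 5: 1; order 10: 1.
Total: 14.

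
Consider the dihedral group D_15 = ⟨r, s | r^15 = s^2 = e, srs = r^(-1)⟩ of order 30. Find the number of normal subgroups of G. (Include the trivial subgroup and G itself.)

5

G has 28 subgroups. Checking conjugation-invariance by order — order 1: 1/1 normal; order 2: 0/15 normal; order 3: 1/1 normal; order 5: 1/1 normal; order 6: 0/5 normal; order 10: 0/3 normal; order 15: 1/1 normal; order 30: 1/1 normal.
Total normal subgroups: 5.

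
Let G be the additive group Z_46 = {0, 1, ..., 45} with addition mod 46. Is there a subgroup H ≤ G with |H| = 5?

No

5 does not divide |G| = 46, so by Lagrange no subgroup of order 5 exists.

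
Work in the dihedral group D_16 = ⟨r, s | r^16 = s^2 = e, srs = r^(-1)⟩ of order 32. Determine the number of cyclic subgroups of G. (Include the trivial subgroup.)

21

Each element a generates a cyclic subgroup ⟨a⟩; distinct elements may generate the same one (a cyclic group of order d has φ(d) generators).
Cyclic subgroups by order — order 1: 1; order 2: 17; order 4: 1; order 8: 1; order 16: 1.
Total: 21.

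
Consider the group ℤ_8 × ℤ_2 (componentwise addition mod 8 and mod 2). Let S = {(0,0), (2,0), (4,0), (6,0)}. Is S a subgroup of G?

|S| = 4 divides |G| = 16, consistent with Lagrange.
S contains the identity, every element's inverse is in S, and S is closed under +: it is a subgroup.
In fact S = ⟨(6,0)⟩.

Yes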